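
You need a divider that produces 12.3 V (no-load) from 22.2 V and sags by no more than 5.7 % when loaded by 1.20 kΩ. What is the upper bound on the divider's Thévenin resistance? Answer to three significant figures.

R_th ≤ 72.5 Ω

Loading drop = R_th/(R_th + R_L) ≤ 0.0570, so R_th ≤ R_L · ε/(1−ε) = 1.20 kΩ × 0.0570/0.9430 = 72.5 Ω.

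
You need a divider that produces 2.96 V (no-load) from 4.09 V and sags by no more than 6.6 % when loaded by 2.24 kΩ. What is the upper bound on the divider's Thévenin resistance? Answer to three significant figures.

Loading drop = R_th/(R_th + R_L) ≤ 0.0660, so R_th ≤ R_L · ε/(1−ε) = 2.24 kΩ × 0.0660/0.9340 = 158 Ω.
(Any R1, R2 with R2/(R1+R2) = 0.724 and R1‖R2 ≤ 158 Ω will meet the spec.)

R_th ≤ 158 Ω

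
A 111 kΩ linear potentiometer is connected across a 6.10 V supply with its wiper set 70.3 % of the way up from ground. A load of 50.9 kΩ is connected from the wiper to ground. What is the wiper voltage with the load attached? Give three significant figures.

The wiper splits the pot into (1−α)R = 32.97 kΩ above and αR = 78.03 kΩ below.
Lower section ‖ load = 30.81 kΩ.
V_wiper = 6.10 × 30.81/(32.97 + 30.81) = 2.95 V.

V ≈ 2.95 V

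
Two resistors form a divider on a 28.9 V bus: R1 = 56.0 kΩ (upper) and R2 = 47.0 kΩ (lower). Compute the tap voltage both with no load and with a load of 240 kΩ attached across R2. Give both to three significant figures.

Unloaded: 13.2 V; loaded: 11.9 V

Open-circuit: V = 28.9 × 47.0/(56.0 + 47.0) = 13.2 V.
With the load, R2 becomes R2‖R_L = 39.30 kΩ, so V = 28.9 × 39.30/95.30 = 11.9 V.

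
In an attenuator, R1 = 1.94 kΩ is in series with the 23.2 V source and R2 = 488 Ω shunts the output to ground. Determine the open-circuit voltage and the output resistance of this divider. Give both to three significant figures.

V_th = 4.66 V, R_th = 390 Ω

V_th is the open-circuit tap voltage: 23.2 × 488/(1940 + 488) = 4.66 V.
With the supply zeroed, R1 and R2 appear in parallel from the tap: R_th = R1‖R2 = (1940 × 488)/2428 = 390 Ω.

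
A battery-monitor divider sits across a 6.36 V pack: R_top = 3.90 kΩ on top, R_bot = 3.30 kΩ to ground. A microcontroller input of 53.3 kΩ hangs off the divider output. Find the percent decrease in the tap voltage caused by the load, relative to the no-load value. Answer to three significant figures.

3.24 %

The divider's output (Thévenin) resistance is R_top‖R_bot = 1.788 kΩ.
Fractional drop under load = R_th/(R_th + R_L) = 1.788 / (1.788 + 53.3) = 0.03245.
So the output falls by 3.24 %.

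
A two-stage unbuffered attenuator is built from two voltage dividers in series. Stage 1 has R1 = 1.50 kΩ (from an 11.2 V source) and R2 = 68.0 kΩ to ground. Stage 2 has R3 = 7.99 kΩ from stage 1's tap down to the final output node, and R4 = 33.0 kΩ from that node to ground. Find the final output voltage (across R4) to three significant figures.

V_out ≈ 8.52 V

Stage 2 presents R3+R4 = 40.99 kΩ as a load on stage 1's tap.
Stage 1's lower leg becomes R2‖(R3+R4) = 25.57 kΩ, so V_mid = 11.2 × 25.57/27.07 = 10.58 V.
Stage 2 is itself unloaded: V_out = V_mid × R4/(R3+R4) = 10.58 × 33.0/40.99 = 8.52 V.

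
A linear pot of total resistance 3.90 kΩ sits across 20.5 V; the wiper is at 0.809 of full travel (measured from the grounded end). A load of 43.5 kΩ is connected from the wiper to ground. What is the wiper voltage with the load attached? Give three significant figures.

The wiper splits the pot into (1−α)R = 744.9 Ω above and αR = 3155 Ω below.
Lower section ‖ load = 2942 Ω.
V_wiper = 20.5 × 2942/(744.9 + 2942) = 16.4 V.

V ≈ 16.4 V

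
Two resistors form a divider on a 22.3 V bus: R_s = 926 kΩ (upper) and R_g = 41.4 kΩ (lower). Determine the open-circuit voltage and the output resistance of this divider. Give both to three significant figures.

V_th = 0.954 V, R_th = 39.6 kΩ

V_th is the open-circuit tap voltage: 22.3 × 41.4/(926 + 41.4) = 0.954 V.
With the supply zeroed, R_s and R_g appear in parallel from the tap: R_th = R_s‖R_g = (926 × 41.4)/967.4 = 39.6 kΩ.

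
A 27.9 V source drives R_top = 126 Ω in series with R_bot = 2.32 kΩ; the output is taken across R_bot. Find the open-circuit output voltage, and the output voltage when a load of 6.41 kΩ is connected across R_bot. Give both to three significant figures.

Open-circuit: V = 27.9 × 2320/(126 + 2320) = 26.5 V.
With the load, R_bot becomes R_bot‖R_L = 1703 Ω, so V = 27.9 × 1703/1829 = 26.0 V.

Unloaded: 26.5 V; loaded: 26.0 V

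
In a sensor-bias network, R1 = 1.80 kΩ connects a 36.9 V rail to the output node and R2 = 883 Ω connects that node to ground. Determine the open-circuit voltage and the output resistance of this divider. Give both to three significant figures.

V_th = 12.1 V, R_th = 592 Ω

V_th is the open-circuit tap voltage: 36.9 × 883/(1800 + 883) = 12.1 V.
With the supply zeroed, R1 and R2 appear in parallel from the tap: R_th = R1‖R2 = (1800 × 883)/2683 = 592 Ω.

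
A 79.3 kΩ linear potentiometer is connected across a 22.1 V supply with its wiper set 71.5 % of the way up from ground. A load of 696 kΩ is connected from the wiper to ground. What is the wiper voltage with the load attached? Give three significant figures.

V ≈ 15.4 V

The wiper splits the pot into (1−α)R = 22.60 kΩ above and αR = 56.70 kΩ below.
Lower section ‖ load = 52.43 kΩ.
V_wiper = 22.1 × 52.43/(22.60 + 52.43) = 15.4 V.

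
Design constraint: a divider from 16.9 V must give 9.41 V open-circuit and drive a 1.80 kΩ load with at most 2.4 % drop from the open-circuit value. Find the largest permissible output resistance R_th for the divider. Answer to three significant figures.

R_th ≤ 44.3 Ω

Loading drop = R_th/(R_th + R_L) ≤ 0.0240, so R_th ≤ R_L · ε/(1−ε) = 1.80 kΩ × 0.0240/0.9760 = 44.3 Ω.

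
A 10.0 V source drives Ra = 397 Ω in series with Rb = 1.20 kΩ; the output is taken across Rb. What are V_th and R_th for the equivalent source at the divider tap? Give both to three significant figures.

V_th = 7.51 V, R_th = 298 Ω

V_th is the open-circuit tap voltage: 10.0 × 1200/(397 + 1200) = 7.51 V.
With the supply zeroed, Ra and Rb appear in parallel from the tap: R_th = Ra‖Rb = (397 × 1200)/1597 = 298 Ω.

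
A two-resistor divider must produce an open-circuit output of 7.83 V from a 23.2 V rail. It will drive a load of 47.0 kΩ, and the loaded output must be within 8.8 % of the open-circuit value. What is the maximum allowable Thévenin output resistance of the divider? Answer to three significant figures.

Loading drop = R_th/(R_th + R_L) ≤ 0.0880, so R_th ≤ R_L · ε/(1−ε) = 47.0 kΩ × 0.0880/0.9120 = 4.54 kΩ.
(Any R1, R2 with R2/(R1+R2) = 0.338 and R1‖R2 ≤ 4.54 kΩ will meet the spec.)

R_th ≤ 4.54 kΩ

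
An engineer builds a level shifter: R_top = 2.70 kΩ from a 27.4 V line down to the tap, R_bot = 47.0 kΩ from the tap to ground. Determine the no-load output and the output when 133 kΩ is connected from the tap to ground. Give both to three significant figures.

Open-circuit: V = 27.4 × 47.0/(2.70 + 47.0) = 25.9 V.
With the load, R_bot becomes R_bot‖R_L = 34.73 kΩ, so V = 27.4 × 34.73/37.43 = 25.4 V.

Unloaded: 25.9 V; loaded: 25.4 V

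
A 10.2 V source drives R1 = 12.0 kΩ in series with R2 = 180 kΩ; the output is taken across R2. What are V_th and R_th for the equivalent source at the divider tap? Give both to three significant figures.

V_th = 9.56 V, R_th = 11.2 kΩ

V_th is the open-circuit tap voltage: 10.2 × 180/(12.0 + 180) = 9.56 V.
With the supply zeroed, R1 and R2 appear in parallel from the tap: R_th = R1‖R2 = (12.0 × 180)/192.0 = 11.2 kΩ.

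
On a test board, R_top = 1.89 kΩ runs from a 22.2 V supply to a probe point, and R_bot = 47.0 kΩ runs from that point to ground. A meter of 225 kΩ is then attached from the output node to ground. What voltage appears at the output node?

The load sits in parallel with R_bot: R_bot‖R_L = (47.0 × 225) / (47.0 + 225) = 38.88 kΩ.
V_out = 22.2 × 38.88 / (1.89 + 38.88) = 22.2 × 38.88/40.77 = 21.2 V.

V_out ≈ 21.2 V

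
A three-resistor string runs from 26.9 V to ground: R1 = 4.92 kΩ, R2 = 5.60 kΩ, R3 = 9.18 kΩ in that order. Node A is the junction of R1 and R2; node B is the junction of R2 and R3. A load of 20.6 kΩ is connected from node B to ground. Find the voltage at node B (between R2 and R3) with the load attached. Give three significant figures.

V ≈ 10.1 V

At node B, R3 is in parallel with the load: R3‖R_L = 6.350 kΩ.
Below node A the resistance is R2 + (R3‖R_L) = 11.95 kΩ, so V_A = 26.9 × 11.95/16.87 = 19.05 V.
Then V_B = V_A × (R3‖R_L)/(R2 + R3‖R_L) = 19.05 × 6.350/11.95 = 10.1 V.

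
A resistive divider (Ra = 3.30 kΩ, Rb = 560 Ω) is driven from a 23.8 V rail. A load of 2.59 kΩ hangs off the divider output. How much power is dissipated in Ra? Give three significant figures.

Total resistance from the source is Ra + (Rb‖R_L) = 3760 Ω, so I = 23.8/3760 Ω = 6.329 mA.
P = I²·Ra = (6.329 mA)² × 3.30 kΩ = 132 mW.

P ≈ 132 mW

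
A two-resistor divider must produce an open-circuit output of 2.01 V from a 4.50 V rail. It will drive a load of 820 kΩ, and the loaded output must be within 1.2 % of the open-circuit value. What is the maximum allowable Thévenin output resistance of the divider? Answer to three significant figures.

R_th ≤ 9.96 kΩ

Loading drop = R_th/(R_th + R_L) ≤ 0.0120, so R_th ≤ R_L · ε/(1−ε) = 820 kΩ × 0.0120/0.9880 = 9.96 kΩ.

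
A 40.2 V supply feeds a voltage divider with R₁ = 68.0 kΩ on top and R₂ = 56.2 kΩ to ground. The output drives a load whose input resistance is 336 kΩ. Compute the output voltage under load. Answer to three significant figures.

The load sits in parallel with R₂: R₂‖R_L = (56.2 × 336) / (56.2 + 336) = 48.15 kΩ.
V_out = 40.2 × 48.15 / (68.0 + 48.15) = 40.2 × 48.15/116.1 = 16.7 V.

V_out ≈ 16.7 V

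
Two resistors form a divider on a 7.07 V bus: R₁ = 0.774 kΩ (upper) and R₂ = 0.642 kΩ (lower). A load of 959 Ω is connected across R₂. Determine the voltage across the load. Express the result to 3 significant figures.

The load sits in parallel with R₂: R₂‖R_L = (642 × 959) / (642 + 959) = 384.6 Ω.
V_out = 7.07 × 384.6 / (774 + 384.6) = 7.07 × 384.6/1159 = 2.35 V.

V_out ≈ 2.35 V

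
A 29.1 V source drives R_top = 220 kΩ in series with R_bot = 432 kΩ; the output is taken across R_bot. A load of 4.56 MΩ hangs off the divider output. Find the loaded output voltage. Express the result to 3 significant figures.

The load sits in parallel with R_bot: R_bot‖R_L = (432 × 4560) / (432 + 4560) = 394.6 kΩ.
V_out = 29.1 × 394.6 / (220 + 394.6) = 29.1 × 394.6/614.6 = 18.7 V.
(Unloaded it would have been 19.3 V.)

V_out ≈ 18.7 V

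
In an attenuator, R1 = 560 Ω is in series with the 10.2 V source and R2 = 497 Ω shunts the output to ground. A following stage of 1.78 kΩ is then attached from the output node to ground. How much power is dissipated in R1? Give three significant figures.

P ≈ 64.8 mW

Total resistance from the source is R1 + (R2‖R_L) = 948.5 Ω, so I = 10.2/948.5 Ω = 10.75 mA.
P = I²·R1 = (10.75 mA)² × 560 Ω = 64.8 mW.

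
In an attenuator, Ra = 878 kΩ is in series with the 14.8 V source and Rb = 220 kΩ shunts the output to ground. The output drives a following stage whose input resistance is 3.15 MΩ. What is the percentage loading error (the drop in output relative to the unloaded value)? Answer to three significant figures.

5.29 %

The divider's output (Thévenin) resistance is Ra‖Rb = 175.9 kΩ.
Fractional drop under load = R_th/(R_th + R_L) = 175.9 / (175.9 + 3150) = 0.05289.
So the output falls by 5.29 %.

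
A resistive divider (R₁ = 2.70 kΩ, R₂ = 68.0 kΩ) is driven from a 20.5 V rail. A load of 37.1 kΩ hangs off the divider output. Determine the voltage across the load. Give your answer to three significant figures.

The load sits in parallel with R₂: R₂‖R_L = (68.0 × 37.1) / (68.0 + 37.1) = 24.00 kΩ.
V_out = 20.5 × 24.00 / (2.70 + 24.00) = 20.5 × 24.00/26.70 = 18.4 V.
(Unloaded it would have been 19.7 V.)

V_out ≈ 18.4 V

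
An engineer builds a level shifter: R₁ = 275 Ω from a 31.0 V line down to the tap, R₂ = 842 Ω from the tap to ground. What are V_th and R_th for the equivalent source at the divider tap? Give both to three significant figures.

V_th is the open-circuit tap voltage: 31.0 × 842/(275 + 842) = 23.4 V.
With the supply zeroed, R₁ and R₂ appear in parallel from the tap: R_th = R₁‖R₂ = (275 × 842)/1117 = 207 Ω.

V_th = 23.4 V, R_th = 207 Ω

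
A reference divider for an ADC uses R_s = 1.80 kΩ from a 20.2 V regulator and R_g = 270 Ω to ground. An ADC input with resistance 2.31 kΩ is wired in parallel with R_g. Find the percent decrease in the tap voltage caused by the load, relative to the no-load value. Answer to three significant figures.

9.23 %

Unloaded V = 20.2 × 270/2070 = 2.6348 V.
Loaded: R_g‖R_L = 241.7 Ω, giving V = 20.2 × 241.7/2042 = 2.3917 V.
Drop = (2.6348 − 2.3917) / 2.6348 = 9.23 %.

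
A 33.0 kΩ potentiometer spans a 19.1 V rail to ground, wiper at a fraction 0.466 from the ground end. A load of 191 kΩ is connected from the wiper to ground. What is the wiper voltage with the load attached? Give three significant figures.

V ≈ 8.53 V

The wiper splits the pot into (1−α)R = 17.62 kΩ above and αR = 15.38 kΩ below.
Lower section ‖ load = 14.23 kΩ.
V_wiper = 19.1 × 14.23/(17.62 + 14.23) = 8.53 V.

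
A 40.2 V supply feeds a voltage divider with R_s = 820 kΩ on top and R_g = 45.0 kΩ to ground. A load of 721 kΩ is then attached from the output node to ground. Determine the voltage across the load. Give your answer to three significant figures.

The load sits in parallel with R_g: R_g‖R_L = (45.0 × 721) / (45.0 + 721) = 42.36 kΩ.
V_out = 40.2 × 42.36 / (820 + 42.36) = 40.2 × 42.36/862.4 = 1.97 V.

V_out ≈ 1.97 V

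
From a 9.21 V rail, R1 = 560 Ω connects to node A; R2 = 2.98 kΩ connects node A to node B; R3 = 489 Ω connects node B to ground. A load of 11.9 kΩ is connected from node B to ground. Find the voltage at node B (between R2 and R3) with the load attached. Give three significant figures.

V ≈ 1.08 V

At node B, R3 is in parallel with the load: R3‖R_L = 469.7 Ω.
Below node A the resistance is R2 + (R3‖R_L) = 3450 Ω, so V_A = 9.21 × 3450/4010 = 7.924 V.
Then V_B = V_A × (R3‖R_L)/(R2 + R3‖R_L) = 7.924 × 469.7/3450 = 1.08 V.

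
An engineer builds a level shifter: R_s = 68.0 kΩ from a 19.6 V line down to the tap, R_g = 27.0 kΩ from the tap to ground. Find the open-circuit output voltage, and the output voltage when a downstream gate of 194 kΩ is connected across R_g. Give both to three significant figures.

Open-circuit: V = 19.6 × 27.0/(68.0 + 27.0) = 5.57 V.
With the load, R_g becomes R_g‖R_L = 23.70 kΩ, so V = 19.6 × 23.70/91.70 = 5.07 V.

Unloaded: 5.57 V; loaded: 5.07 V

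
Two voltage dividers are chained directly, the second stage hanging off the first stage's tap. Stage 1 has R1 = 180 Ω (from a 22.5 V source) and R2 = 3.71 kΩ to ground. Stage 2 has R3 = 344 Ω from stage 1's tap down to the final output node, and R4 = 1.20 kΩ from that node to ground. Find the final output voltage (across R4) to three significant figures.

V_out ≈ 15.0 V

Stage 2 presents R3+R4 = 1544 Ω as a load on stage 1's tap.
Stage 1's lower leg becomes R2‖(R3+R4) = 1090 Ω, so V_mid = 22.5 × 1090/1270 = 19.31 V.
Stage 2 is itself unloaded: V_out = V_mid × R4/(R3+R4) = 19.31 × 1200/1544 = 15.0 V.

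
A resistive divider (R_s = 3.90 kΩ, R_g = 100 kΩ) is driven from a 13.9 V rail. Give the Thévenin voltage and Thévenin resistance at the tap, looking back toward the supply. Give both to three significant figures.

V_th = 13.4 V, R_th = 3.75 kΩ

V_th is the open-circuit tap voltage: 13.9 × 100/(3.90 + 100) = 13.4 V.
With the supply zeroed, R_s and R_g appear in parallel from the tap: R_th = R_s‖R_g = (3.90 × 100)/103.9 = 3.75 kΩ.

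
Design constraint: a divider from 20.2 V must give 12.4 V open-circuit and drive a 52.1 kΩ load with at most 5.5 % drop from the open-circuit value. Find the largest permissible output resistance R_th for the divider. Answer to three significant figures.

Loading drop = R_th/(R_th + R_L) ≤ 0.0550, so R_th ≤ R_L · ε/(1−ε) = 52.1 kΩ × 0.0550/0.9450 = 3.03 kΩ.
(Any R1, R2 with R2/(R1+R2) = 0.614 and R1‖R2 ≤ 3.03 kΩ will meet the spec.)

R_th ≤ 3.03 kΩ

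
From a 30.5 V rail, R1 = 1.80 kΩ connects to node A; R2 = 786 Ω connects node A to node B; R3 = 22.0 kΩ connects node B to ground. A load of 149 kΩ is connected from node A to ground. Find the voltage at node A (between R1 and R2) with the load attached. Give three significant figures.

Below node A the series string R2+R3 = 22790 Ω sits in parallel with the 149000 Ω load: 19760 Ω.
V_A = 30.5 × 19760/(1800 + 19760) = 28.0 V.

V ≈ 28.0 V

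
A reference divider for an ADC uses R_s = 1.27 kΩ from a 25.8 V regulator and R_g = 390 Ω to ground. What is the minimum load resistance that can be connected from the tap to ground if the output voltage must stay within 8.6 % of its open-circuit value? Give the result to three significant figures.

R_L(min) ≈ 3.17 kΩ

Output resistance R_th = R_s‖R_g = (1270 × 390)/1660 = 298.4 Ω.
The fractional drop is R_th/(R_th + R_L); requiring this ≤ 0.0860 gives R_L ≥ R_th(1/0.0860 − 1) = 298.4 × 10.63 = 3.17 kΩ.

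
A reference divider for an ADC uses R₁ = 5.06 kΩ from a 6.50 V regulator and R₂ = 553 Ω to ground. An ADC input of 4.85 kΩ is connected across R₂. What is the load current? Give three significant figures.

R₂‖R_L = 496.4 Ω; V_out = 6.50 × 496.4/5556 = 0.5807 V.
I_L = V_out / R_L = 0.5807 / 4.85 kΩ = 0.120 mA.

I_L ≈ 0.120 mA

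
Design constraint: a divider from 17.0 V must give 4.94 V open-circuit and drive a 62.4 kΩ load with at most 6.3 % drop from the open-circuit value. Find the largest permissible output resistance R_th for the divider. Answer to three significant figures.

Loading drop = R_th/(R_th + R_L) ≤ 0.0630, so R_th ≤ R_L · ε/(1−ε) = 62.4 kΩ × 0.0630/0.9370 = 4.20 kΩ.

R_th ≤ 4.20 kΩ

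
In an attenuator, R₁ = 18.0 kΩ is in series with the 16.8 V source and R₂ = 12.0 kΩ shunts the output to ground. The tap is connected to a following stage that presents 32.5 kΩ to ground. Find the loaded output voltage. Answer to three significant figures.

V_out ≈ 5.50 V

The load sits in parallel with R₂: R₂‖R_L = (12.0 × 32.5) / (12.0 + 32.5) = 8.764 kΩ.
V_out = 16.8 × 8.764 / (18.0 + 8.764) = 16.8 × 8.764/26.76 = 5.50 V.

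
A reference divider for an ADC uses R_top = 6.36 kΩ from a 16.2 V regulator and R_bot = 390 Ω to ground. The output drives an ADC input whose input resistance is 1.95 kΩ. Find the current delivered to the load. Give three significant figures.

R_bot‖R_L = 325.0 Ω; V_out = 16.2 × 325.0/6685 = 0.7876 V.
I_L = V_out / R_L = 0.7876 / 1.95 kΩ = 0.404 mA.

I_L ≈ 0.404 mA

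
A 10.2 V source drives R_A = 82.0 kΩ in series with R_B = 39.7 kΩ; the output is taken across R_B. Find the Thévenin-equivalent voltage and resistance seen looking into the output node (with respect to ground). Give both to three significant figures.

V_th is the open-circuit tap voltage: 10.2 × 39.7/(82.0 + 39.7) = 3.33 V.
With the supply zeroed, R_A and R_B appear in parallel from the tap: R_th = R_A‖R_B = (82.0 × 39.7)/121.7 = 26.7 kΩ.

V_th = 3.33 V, R_th = 26.7 kΩ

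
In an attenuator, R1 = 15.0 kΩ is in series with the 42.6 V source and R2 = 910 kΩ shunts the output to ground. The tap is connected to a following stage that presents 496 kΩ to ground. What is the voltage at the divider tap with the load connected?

V_out ≈ 40.7 V

The load sits in parallel with R2: R2‖R_L = (910 × 496) / (910 + 496) = 321.0 kΩ.
V_out = 42.6 × 321.0 / (15.0 + 321.0) = 42.6 × 321.0/336.0 = 40.7 V.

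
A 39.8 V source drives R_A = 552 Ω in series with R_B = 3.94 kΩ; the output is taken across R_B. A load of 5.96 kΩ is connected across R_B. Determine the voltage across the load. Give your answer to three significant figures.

V_out ≈ 32.3 V

The load sits in parallel with R_B: R_B‖R_L = (3940 × 5960) / (3940 + 5960) = 2372 Ω.
V_out = 39.8 × 2372 / (552 + 2372) = 39.8 × 2372/2924 = 32.3 V.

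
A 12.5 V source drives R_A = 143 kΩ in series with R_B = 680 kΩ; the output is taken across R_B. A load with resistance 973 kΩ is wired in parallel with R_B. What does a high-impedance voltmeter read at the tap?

The load sits in parallel with R_B: R_B‖R_L = (680 × 973) / (680 + 973) = 400.3 kΩ.
V_out = 12.5 × 400.3 / (143 + 400.3) = 12.5 × 400.3/543.3 = 9.21 V.

V_out ≈ 9.21 V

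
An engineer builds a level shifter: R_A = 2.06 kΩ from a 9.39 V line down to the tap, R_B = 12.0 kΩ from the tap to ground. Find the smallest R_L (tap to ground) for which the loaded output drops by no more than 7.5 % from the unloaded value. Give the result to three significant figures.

R_L(min) ≈ 21.7 kΩ

Output resistance R_th = R_A‖R_B = (2.06 × 12.0)/14.06 = 1.758 kΩ.
The fractional drop is R_th/(R_th + R_L); requiring this ≤ 0.0750 gives R_L ≥ R_th(1/0.0750 − 1) = 1.758 × 12.33 = 21.7 kΩ.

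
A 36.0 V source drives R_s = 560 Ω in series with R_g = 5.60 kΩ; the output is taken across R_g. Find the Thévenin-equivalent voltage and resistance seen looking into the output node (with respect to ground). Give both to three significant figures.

V_th is the open-circuit tap voltage: 36.0 × 5600/(560 + 5600) = 32.7 V.
With the supply zeroed, R_s and R_g appear in parallel from the tap: R_th = R_s‖R_g = (560 × 5600)/6160 = 509 Ω.

V_th = 32.7 V, R_th = 509 Ω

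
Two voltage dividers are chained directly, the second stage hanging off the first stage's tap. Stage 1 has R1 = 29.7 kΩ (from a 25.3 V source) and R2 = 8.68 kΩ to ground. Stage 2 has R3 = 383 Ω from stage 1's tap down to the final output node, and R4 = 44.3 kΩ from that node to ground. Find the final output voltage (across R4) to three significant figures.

V_out ≈ 4.93 V

Stage 2 presents R3+R4 = 44680 Ω as a load on stage 1's tap.
Stage 1's lower leg becomes R2‖(R3+R4) = 7268 Ω, so V_mid = 25.3 × 7268/36970 = 4.974 V.
Stage 2 is itself unloaded: V_out = V_mid × R4/(R3+R4) = 4.974 × 44300/44680 = 4.93 V.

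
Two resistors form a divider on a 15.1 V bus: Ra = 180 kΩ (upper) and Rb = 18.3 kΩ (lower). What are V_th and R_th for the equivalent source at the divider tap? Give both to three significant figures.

V_th = 1.39 V, R_th = 16.6 kΩ

V_th is the open-circuit tap voltage: 15.1 × 18.3/(180 + 18.3) = 1.39 V.
With the supply zeroed, Ra and Rb appear in parallel from the tap: R_th = Ra‖Rb = (180 × 18.3)/198.3 = 16.6 kΩ.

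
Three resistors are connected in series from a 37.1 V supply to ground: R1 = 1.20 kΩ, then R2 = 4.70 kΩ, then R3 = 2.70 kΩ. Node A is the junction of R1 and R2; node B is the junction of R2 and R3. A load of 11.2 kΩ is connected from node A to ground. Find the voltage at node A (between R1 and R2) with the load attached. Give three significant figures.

V ≈ 29.2 V

Below node A the series string R2+R3 = 7.400 kΩ sits in parallel with the 11.2 kΩ load: 4.456 kΩ.
V_A = 37.1 × 4.456/(1.20 + 4.456) = 29.2 V.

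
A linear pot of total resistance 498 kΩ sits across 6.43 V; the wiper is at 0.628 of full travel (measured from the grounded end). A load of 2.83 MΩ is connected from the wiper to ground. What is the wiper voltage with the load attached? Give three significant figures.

The wiper splits the pot into (1−α)R = 185.3 kΩ above and αR = 312.7 kΩ below.
Lower section ‖ load = 281.6 kΩ.
V_wiper = 6.43 × 281.6/(185.3 + 281.6) = 3.88 V.

V ≈ 3.88 V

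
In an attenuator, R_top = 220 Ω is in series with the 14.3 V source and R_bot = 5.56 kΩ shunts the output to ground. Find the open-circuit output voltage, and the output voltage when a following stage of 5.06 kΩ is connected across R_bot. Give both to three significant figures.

Unloaded: 13.8 V; loaded: 13.2 V

Open-circuit: V = 14.3 × 5560/(220 + 5560) = 13.8 V.
With the load, R_bot becomes R_bot‖R_L = 2649 Ω, so V = 14.3 × 2649/2869 = 13.2 V.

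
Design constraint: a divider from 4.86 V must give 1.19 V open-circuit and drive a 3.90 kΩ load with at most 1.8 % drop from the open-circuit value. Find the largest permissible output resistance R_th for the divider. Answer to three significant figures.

Loading drop = R_th/(R_th + R_L) ≤ 0.0180, so R_th ≤ R_L · ε/(1−ε) = 3.90 kΩ × 0.0180/0.9820 = 71.5 Ω.
(Any R1, R2 with R2/(R1+R2) = 0.245 and R1‖R2 ≤ 71.5 Ω will meet the spec.)

R_th ≤ 71.5 Ω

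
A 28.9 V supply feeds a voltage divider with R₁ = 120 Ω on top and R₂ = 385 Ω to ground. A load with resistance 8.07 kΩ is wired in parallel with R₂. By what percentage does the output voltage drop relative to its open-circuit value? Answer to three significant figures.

The divider's output (Thévenin) resistance is R₁‖R₂ = 91.49 Ω.
Fractional drop under load = R_th/(R_th + R_L) = 91.49 / (91.49 + 8070) = 0.01121.
So the output falls by 1.12 %.

1.12 %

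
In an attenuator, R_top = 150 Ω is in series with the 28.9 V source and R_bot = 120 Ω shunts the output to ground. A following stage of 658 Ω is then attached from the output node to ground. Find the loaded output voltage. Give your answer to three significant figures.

V_out ≈ 11.7 V

The load sits in parallel with R_bot: R_bot‖R_L = (120 × 658) / (120 + 658) = 101.5 Ω.
V_out = 28.9 × 101.5 / (150 + 101.5) = 28.9 × 101.5/251.5 = 11.7 V.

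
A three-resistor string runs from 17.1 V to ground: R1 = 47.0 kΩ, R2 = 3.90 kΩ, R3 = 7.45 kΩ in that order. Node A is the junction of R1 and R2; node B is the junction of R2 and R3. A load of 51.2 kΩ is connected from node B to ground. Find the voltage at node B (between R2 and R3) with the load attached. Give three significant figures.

V ≈ 1.94 V

At node B, R3 is in parallel with the load: R3‖R_L = 6.504 kΩ.
Below node A the resistance is R2 + (R3‖R_L) = 10.40 kΩ, so V_A = 17.1 × 10.40/57.40 = 3.099 V.
Then V_B = V_A × (R3‖R_L)/(R2 + R3‖R_L) = 3.099 × 6.504/10.40 = 1.94 V.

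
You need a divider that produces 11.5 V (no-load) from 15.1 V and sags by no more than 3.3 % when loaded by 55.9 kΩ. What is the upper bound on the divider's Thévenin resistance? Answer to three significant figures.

R_th ≤ 1.91 kΩ

Loading drop = R_th/(R_th + R_L) ≤ 0.0330, so R_th ≤ R_L · ε/(1−ε) = 55.9 kΩ × 0.0330/0.9670 = 1.91 kΩ.
(Any R1, R2 with R2/(R1+R2) = 0.762 and R1‖R2 ≤ 1.91 kΩ will meet the spec.)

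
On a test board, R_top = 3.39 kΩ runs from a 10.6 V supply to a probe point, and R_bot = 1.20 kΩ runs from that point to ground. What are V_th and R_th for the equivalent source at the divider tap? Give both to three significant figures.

V_th is the open-circuit tap voltage: 10.6 × 1.20/(3.39 + 1.20) = 2.77 V.
With the supply zeroed, R_top and R_bot appear in parallel from the tap: R_th = R_top‖R_bot = (3.39 × 1.20)/4.590 = 886 Ω.

V_th = 2.77 V, R_th = 886 Ω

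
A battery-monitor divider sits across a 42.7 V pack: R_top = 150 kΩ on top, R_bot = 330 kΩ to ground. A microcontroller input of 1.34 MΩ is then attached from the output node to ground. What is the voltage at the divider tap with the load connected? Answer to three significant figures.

V_out ≈ 27.3 V

The load sits in parallel with R_bot: R_bot‖R_L = (330 × 1340) / (330 + 1340) = 264.8 kΩ.
V_out = 42.7 × 264.8 / (150 + 264.8) = 42.7 × 264.8/414.8 = 27.3 V.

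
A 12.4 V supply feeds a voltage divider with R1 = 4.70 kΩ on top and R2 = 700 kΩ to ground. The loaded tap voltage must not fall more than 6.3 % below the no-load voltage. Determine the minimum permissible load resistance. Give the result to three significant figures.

R_L(min) ≈ 69.4 kΩ

Output resistance R_th = R1‖R2 = (4.70 × 700)/704.7 = 4.669 kΩ.
The fractional drop is R_th/(R_th + R_L); requiring this ≤ 0.0630 gives R_L ≥ R_th(1/0.0630 − 1) = 4.669 × 14.87 = 69.4 kΩ.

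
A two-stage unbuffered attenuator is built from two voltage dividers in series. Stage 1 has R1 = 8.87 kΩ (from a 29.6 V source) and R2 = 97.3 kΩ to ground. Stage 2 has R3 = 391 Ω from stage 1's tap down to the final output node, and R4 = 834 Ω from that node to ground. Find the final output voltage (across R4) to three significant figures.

V_out ≈ 2.42 V

Stage 2 presents R3+R4 = 1225 Ω as a load on stage 1's tap.
Stage 1's lower leg becomes R2‖(R3+R4) = 1210 Ω, so V_mid = 29.6 × 1210/10080 = 3.553 V.
Stage 2 is itself unloaded: V_out = V_mid × R4/(R3+R4) = 3.553 × 834/1225 = 2.42 V.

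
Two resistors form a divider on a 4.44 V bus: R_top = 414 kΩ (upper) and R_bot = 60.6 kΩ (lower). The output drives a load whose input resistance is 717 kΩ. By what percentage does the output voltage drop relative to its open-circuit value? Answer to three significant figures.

6.87 %

The divider's output (Thévenin) resistance is R_top‖R_bot = 52.86 kΩ.
Fractional drop under load = R_th/(R_th + R_L) = 52.86 / (52.86 + 717) = 0.06866.
So the output falls by 6.87 %.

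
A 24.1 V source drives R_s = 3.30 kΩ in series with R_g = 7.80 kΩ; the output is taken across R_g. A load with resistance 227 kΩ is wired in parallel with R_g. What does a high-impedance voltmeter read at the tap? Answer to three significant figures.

The load sits in parallel with R_g: R_g‖R_L = (7.80 × 227) / (7.80 + 227) = 7.541 kΩ.
V_out = 24.1 × 7.541 / (3.30 + 7.541) = 24.1 × 7.541/10.84 = 16.8 V.
(Unloaded it would have been 16.9 V.)

V_out ≈ 16.8 V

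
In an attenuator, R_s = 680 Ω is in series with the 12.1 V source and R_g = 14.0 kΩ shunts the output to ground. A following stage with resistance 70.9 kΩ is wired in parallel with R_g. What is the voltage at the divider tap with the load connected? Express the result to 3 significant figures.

The load sits in parallel with R_g: R_g‖R_L = (14000 × 70900) / (14000 + 70900) = 11690 Ω.
V_out = 12.1 × 11690 / (680 + 11690) = 12.1 × 11690/12370 = 11.4 V.
(Unloaded it would have been 11.5 V.)

V_out ≈ 11.4 V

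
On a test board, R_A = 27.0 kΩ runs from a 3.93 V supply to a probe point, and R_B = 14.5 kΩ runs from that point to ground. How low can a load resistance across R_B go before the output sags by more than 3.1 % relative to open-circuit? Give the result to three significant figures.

R_L(min) ≈ 295 kΩ

Output resistance R_th = R_A‖R_B = (27.0 × 14.5)/41.50 = 9.434 kΩ.
The fractional drop is R_th/(R_th + R_L); requiring this ≤ 0.0310 gives R_L ≥ R_th(1/0.0310 − 1) = 9.434 × 31.26 = 295 kΩ.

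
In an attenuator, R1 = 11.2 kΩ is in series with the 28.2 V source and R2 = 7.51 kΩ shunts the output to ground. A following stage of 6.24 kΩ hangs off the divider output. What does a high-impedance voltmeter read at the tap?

The load sits in parallel with R2: R2‖R_L = (7.51 × 6.24) / (7.51 + 6.24) = 3.408 kΩ.
V_out = 28.2 × 3.408 / (11.2 + 3.408) = 28.2 × 3.408/14.61 = 6.58 V.
(Unloaded it would have been 11.3 V.)

V_out ≈ 6.58 V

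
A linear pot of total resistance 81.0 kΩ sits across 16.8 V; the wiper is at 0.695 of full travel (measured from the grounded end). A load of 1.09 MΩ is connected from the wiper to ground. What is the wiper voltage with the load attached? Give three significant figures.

The wiper splits the pot into (1−α)R = 24.71 kΩ above and αR = 56.29 kΩ below.
Lower section ‖ load = 53.53 kΩ.
V_wiper = 16.8 × 53.53/(24.71 + 53.53) = 11.5 V.

V ≈ 11.5 V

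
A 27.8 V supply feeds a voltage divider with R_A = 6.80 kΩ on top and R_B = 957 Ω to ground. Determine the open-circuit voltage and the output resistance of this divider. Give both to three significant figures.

V_th = 3.43 V, R_th = 839 Ω

V_th is the open-circuit tap voltage: 27.8 × 957/(6800 + 957) = 3.43 V.
With the supply zeroed, R_A and R_B appear in parallel from the tap: R_th = R_A‖R_B = (6800 × 957)/7757 = 839 Ω.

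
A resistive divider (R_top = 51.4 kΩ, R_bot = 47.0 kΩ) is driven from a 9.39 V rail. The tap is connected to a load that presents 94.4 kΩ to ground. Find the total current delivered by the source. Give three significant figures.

I ≈ 0.113 mA

R_bot‖R_L = 31.38 kΩ, so the source sees R_top + R_bot‖R_L = 82.78 kΩ.
I = 9.39 V / 82.78 kΩ = 0.113 mA.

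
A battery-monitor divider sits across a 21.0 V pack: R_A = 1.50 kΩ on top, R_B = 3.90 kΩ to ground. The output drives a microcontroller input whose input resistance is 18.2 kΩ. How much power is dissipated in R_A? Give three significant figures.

P ≈ 29.8 mW

Total resistance from the source is R_A + (R_B‖R_L) = 4.712 kΩ, so I = 21.0/4.712 kΩ = 4.457 mA.
P = I²·R_A = (4.457 mA)² × 1.50 kΩ = 29.8 mW.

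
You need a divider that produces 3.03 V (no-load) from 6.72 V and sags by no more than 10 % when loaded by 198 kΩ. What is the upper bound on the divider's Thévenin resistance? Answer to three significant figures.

R_th ≤ 22.0 kΩ

Loading drop = R_th/(R_th + R_L) ≤ 0.100, so R_th ≤ R_L · ε/(1−ε) = 198 kΩ × 0.100/0.9000 = 22.0 kΩ.
(Any R1, R2 with R2/(R1+R2) = 0.451 and R1‖R2 ≤ 22.0 kΩ will meet the spec.)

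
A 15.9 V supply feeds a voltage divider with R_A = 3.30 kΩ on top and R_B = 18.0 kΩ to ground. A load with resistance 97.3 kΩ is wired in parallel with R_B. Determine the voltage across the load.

V_out ≈ 13.1 V

The load sits in parallel with R_B: R_B‖R_L = (18.0 × 97.3) / (18.0 + 97.3) = 15.19 kΩ.
V_out = 15.9 × 15.19 / (3.30 + 15.19) = 15.9 × 15.19/18.49 = 13.1 V.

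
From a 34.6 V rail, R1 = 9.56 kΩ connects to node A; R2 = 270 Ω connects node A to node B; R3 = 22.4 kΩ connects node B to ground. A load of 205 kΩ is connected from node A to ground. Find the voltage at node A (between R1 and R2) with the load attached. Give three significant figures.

V ≈ 23.6 V

Below node A the series string R2+R3 = 22670 Ω sits in parallel with the 205000 Ω load: 20410 Ω.
V_A = 34.6 × 20410/(9560 + 20410) = 23.6 V.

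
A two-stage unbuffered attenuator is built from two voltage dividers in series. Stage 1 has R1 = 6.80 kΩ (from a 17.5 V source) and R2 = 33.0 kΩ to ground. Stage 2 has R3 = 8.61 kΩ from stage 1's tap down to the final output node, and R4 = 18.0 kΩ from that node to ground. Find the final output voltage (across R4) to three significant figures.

Stage 2 presents R3+R4 = 26.61 kΩ as a load on stage 1's tap.
Stage 1's lower leg becomes R2‖(R3+R4) = 14.73 kΩ, so V_mid = 17.5 × 14.73/21.53 = 11.97 V.
Stage 2 is itself unloaded: V_out = V_mid × R4/(R3+R4) = 11.97 × 18.0/26.61 = 8.10 V.

V_out ≈ 8.10 V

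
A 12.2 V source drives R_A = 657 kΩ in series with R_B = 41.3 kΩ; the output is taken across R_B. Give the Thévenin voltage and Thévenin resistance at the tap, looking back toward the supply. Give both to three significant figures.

V_th is the open-circuit tap voltage: 12.2 × 41.3/(657 + 41.3) = 0.722 V.
With the supply zeroed, R_A and R_B appear in parallel from the tap: R_th = R_A‖R_B = (657 × 41.3)/698.3 = 38.9 kΩ.

V_th = 0.722 V, R_th = 38.9 kΩ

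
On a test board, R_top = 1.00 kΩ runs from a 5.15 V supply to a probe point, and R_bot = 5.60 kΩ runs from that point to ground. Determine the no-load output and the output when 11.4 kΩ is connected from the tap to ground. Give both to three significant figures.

Open-circuit: V = 5.15 × 5.60/(1.00 + 5.60) = 4.37 V.
With the load, R_bot becomes R_bot‖R_L = 3.755 kΩ, so V = 5.15 × 3.755/4.755 = 4.07 V.

Unloaded: 4.37 V; loaded: 4.07 V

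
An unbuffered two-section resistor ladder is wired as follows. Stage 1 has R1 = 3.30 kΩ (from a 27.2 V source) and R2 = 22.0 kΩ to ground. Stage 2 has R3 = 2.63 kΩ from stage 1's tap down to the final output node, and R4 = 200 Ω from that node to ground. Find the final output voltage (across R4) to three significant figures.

V_out ≈ 0.830 V

Stage 2 presents R3+R4 = 2830 Ω as a load on stage 1's tap.
Stage 1's lower leg becomes R2‖(R3+R4) = 2507 Ω, so V_mid = 27.2 × 2507/5807 = 11.74 V.
Stage 2 is itself unloaded: V_out = V_mid × R4/(R3+R4) = 11.74 × 200/2830 = 0.830 V.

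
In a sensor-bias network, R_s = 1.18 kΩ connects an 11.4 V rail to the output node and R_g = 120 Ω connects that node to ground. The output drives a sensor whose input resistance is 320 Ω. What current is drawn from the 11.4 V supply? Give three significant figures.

I ≈ 9.00 mA

R_g‖R_L = 87.27 Ω, so the source sees R_s + R_g‖R_L = 1267 Ω.
I = 11.4 V / 1267 Ω = 9.00 mA.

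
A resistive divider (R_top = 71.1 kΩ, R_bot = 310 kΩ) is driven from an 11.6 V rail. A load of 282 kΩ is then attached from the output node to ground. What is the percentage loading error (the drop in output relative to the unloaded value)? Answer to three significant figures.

The divider's output (Thévenin) resistance is R_top‖R_bot = 57.84 kΩ.
Fractional drop under load = R_th/(R_th + R_L) = 57.84 / (57.84 + 282) = 0.1702.
So the output falls by 17.0 %.

17.0 %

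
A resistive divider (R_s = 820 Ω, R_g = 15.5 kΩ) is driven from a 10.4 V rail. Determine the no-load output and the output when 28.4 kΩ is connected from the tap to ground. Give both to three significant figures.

Unloaded: 9.88 V; loaded: 9.61 V

Open-circuit: V = 10.4 × 15500/(820 + 15500) = 9.88 V.
With the load, R_g becomes R_g‖R_L = 10030 Ω, so V = 10.4 × 10030/10850 = 9.61 V.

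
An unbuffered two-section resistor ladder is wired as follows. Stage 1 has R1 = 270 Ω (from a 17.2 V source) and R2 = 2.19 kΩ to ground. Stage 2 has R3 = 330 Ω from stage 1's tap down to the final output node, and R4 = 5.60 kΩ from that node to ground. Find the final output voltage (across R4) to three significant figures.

V_out ≈ 13.9 V

Stage 2 presents R3+R4 = 5930 Ω as a load on stage 1's tap.
Stage 1's lower leg becomes R2‖(R3+R4) = 1599 Ω, so V_mid = 17.2 × 1599/1869 = 14.72 V.
Stage 2 is itself unloaded: V_out = V_mid × R4/(R3+R4) = 14.72 × 5600/5930 = 13.9 V.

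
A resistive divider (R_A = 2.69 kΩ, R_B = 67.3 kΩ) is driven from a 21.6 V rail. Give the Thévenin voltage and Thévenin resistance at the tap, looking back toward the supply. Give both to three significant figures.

V_th = 20.8 V, R_th = 2.59 kΩ

V_th is the open-circuit tap voltage: 21.6 × 67.3/(2.69 + 67.3) = 20.8 V.
With the supply zeroed, R_A and R_B appear in parallel from the tap: R_th = R_A‖R_B = (2.69 × 67.3)/69.99 = 2.59 kΩ.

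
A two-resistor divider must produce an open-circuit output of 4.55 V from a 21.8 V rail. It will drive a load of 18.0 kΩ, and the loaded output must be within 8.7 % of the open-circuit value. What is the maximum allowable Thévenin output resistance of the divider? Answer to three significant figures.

Loading drop = R_th/(R_th + R_L) ≤ 0.0870, so R_th ≤ R_L · ε/(1−ε) = 18.0 kΩ × 0.0870/0.9130 = 1.72 kΩ.

R_th ≤ 1.72 kΩ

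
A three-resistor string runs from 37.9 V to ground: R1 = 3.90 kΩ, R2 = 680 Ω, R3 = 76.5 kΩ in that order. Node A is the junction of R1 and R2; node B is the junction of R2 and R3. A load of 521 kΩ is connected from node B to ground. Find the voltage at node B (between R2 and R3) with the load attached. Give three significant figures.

At node B, R3 is in parallel with the load: R3‖R_L = 66710 Ω.
Below node A the resistance is R2 + (R3‖R_L) = 67390 Ω, so V_A = 37.9 × 67390/71290 = 35.83 V.
Then V_B = V_A × (R3‖R_L)/(R2 + R3‖R_L) = 35.83 × 66710/67390 = 35.5 V.

V ≈ 35.5 V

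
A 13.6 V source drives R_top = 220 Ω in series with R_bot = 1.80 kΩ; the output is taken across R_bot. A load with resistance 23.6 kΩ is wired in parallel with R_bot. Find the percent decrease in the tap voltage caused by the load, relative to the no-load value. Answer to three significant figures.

The divider's output (Thévenin) resistance is R_top‖R_bot = 196.0 Ω.
Fractional drop under load = R_th/(R_th + R_L) = 196.0 / (196.0 + 23600) = 0.008238.
So the output falls by 0.824 %.

0.824 %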